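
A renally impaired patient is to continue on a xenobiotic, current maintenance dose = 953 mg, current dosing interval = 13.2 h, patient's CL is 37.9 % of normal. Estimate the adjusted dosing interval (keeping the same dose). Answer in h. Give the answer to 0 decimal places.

To keep the same average steady-state level, dosing rate must scale with clearance.
CL ratio = 37.9 / 100 = 0.3790
New interval (same dose) = 13.2 / 0.3790 = 34.83 h

35 h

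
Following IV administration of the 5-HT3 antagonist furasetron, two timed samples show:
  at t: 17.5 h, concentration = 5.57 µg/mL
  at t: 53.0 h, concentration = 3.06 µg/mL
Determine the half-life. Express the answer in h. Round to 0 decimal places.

41 h

k = ln(C₁/C₂) / (t₂ − t₁) = ln(5.57/3.06) / (53.0 − 17.5)
  = 0.5990 / 35.50 = 0.01687 h⁻¹
t½ = ln2 / k = 0.693147 / 0.01687 = 41.09 h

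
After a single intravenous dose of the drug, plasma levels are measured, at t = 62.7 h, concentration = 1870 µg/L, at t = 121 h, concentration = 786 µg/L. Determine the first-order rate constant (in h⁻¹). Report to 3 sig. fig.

0.0149 h⁻¹

k = ln(C₁/C₂) / (t₂ − t₁) = ln(1870/786) / (121 − 62.7)
  = 0.8667 / 58.30 = 0.01487 h⁻¹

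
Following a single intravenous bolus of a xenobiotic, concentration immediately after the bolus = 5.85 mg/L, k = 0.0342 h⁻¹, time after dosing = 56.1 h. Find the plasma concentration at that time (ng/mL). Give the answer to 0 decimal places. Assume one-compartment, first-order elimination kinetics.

859 ng/mL

C = C₀ · e^(−k·t) = 5.850 × e^(−0.03420 × 56.1)
  = 5.850 × 0.1468 = 0.8588 mg/L
Convert: 0.8588 mg/L × 1000 = 858.8 ng/mL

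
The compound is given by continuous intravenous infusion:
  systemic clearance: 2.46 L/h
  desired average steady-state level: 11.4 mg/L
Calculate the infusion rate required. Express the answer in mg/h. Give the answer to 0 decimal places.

At steady state, infusion rate R₀ = Css × CL = 11.4 × 2.460 = 28.04 mg/h

28 mg/h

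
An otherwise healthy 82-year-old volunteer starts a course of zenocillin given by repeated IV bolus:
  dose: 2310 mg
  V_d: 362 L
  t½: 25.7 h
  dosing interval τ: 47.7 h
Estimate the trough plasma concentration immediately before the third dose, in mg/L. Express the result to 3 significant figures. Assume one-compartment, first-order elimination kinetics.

2.25 mg/L

C₀ per dose = Dose / Vd = 2310 / 362 = 6.381 mg/L
k = ln2 / t½ = 0.693147 / 25.7 = 0.02697 h⁻¹
Fraction remaining after one interval: r = e^(−kτ) = e^(−0.02697 × 47.7) = 0.2762
Before dose 3, 2 doses have been given (aged 1τ, 2τ).
C_trough = C₀ × (r + r²) = 6.381 × (0.2762 + 0.07629) = 2.249 mg/L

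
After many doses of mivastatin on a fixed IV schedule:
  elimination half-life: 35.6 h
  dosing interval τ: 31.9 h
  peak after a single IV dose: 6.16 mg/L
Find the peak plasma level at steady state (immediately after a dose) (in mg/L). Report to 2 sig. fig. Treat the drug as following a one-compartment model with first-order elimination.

k = ln2 / t½ = 0.693147 / 35.6 = 0.01947 h⁻¹
e^(−kτ) = e^(−0.01947 × 31.9) = 0.5374
Accumulation ratio R = 1 / (1 − e^(−kτ)) = 1 / (1 − 0.5374) = 2.162
Steady-state peak = C₀ × R = 6.16 × 2.162 = 13.32 mg/L

13 mg/L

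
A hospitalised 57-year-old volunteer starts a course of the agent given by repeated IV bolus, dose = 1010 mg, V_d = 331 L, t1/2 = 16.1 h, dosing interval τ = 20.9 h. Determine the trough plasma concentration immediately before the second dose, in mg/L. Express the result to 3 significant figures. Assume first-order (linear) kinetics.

1.24 mg/L

C₀ per dose = Dose / Vd = 1010 / 331 = 3.051 mg/L
k = ln2 / t½ = 0.693147 / 16.1 = 0.04305 h⁻¹
Fraction remaining after one interval: r = e^(−kτ) = e^(−0.04305 × 20.9) = 0.4067
Before dose 2, 1 dose has been given (aged 1τ).
C_trough = C₀ × r = 3.051 × 0.4067 = 1.241 mg/L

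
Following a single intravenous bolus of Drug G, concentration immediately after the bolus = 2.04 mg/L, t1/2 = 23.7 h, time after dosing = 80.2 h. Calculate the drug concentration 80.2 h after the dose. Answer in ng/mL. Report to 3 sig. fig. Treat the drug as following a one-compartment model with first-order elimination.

k = ln2 / t½ = 0.693147 / 23.7 = 0.02925 h⁻¹
C = C₀ · e^(−k·t) = 2.040 × e^(−0.02925 × 80.2)
  = 2.040 × 0.09577 = 0.1954 mg/L
Convert: 0.1954 mg/L × 1000 = 195.4 ng/mL

195 ng/mL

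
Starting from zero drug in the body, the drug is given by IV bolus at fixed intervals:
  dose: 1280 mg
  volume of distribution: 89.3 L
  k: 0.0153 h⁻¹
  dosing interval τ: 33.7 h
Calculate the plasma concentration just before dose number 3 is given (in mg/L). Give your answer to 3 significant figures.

C₀ per dose = Dose / Vd = 1280 / 89.3 = 14.33 mg/L
Fraction remaining after one interval: r = e^(−kτ) = e^(−0.01530 × 33.7) = 0.5971
Before dose 3, 2 doses have been given (aged 1τ, 2τ).
C_trough = C₀ × (r + r²) = 14.33 × (0.5971 + 0.3565) = 13.67 mg/L

13.7 mg/L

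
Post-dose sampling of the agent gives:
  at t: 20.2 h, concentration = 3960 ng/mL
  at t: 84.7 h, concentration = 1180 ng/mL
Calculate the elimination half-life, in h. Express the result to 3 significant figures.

36.9 h

k = ln(C₁/C₂) / (t₂ − t₁) = ln(3960/1180) / (84.7 − 20.2)
  = 1.211 / 64.50 = 0.01878 h⁻¹
t½ = ln2 / k = 0.693147 / 0.01878 = 36.91 h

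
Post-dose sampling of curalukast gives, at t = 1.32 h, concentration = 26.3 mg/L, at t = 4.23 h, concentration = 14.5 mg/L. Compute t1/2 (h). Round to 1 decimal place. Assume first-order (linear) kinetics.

k = ln(C₁/C₂) / (t₂ − t₁) = ln(26.3/14.5) / (4.23 − 1.32)
  = 0.5954 / 2.910 = 0.2046 h⁻¹
t½ = ln2 / k = 0.693147 / 0.2046 = 3.388 h

3.4 h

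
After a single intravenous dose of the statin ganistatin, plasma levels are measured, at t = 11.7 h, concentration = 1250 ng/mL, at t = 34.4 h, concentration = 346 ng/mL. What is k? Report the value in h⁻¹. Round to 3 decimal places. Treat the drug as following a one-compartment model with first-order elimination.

k = ln(C₁/C₂) / (t₂ − t₁) = ln(1250/346) / (34.4 − 11.7)
  = 1.284 / 22.70 = 0.05656 h⁻¹

0.057 h⁻¹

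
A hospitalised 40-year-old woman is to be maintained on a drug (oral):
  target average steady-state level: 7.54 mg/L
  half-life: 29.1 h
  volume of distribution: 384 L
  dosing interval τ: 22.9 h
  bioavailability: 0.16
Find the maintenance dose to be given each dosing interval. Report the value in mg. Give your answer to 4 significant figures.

k = ln2 / t½ = 0.693147 / 29.1 = 0.02382 h⁻¹
CL = k × Vd = 0.02382 × 384 = 9.147 L/h
At steady state, F × (Dose/τ) = Css × CL.
Dose = Css × CL × τ / F = 7.54 × 9.147 × 22.9 / 0.16 = 9871 mg

9871 mg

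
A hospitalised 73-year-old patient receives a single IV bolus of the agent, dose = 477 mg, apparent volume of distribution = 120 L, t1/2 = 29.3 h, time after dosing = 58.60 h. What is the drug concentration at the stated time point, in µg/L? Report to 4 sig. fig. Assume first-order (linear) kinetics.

C₀ = Dose / Vd = 477.0 / 120 = 3.975 mg/L
k = ln2 / t½ = 0.693147 / 29.3 = 0.02366 h⁻¹
t / t½ = 58.60 / 29.3 = 2 half-lives
C = C₀ × (1/2)^2 = 3.975 × 0.2500 = 0.9938 mg/L
Convert: 0.9938 mg/L × 1000 = 993.8 µg/L

993.8 µg/L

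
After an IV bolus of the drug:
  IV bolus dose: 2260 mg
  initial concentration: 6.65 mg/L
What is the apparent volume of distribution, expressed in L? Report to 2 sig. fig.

340 L

Vd = Dose / C₀ = 2260 / 6.65 = 339.8 L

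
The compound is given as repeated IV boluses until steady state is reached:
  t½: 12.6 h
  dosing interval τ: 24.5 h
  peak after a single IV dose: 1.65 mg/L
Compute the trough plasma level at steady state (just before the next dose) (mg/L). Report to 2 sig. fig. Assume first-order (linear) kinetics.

0.58 mg/L

k = ln2 / t½ = 0.693147 / 12.6 = 0.05501 h⁻¹
e^(−kτ) = e^(−0.05501 × 24.5) = 0.2598
Accumulation ratio R = 1 / (1 − e^(−kτ)) = 1 / (1 − 0.2598) = 1.351
Steady-state trough = C₀ × R × e^(−kτ) = 1.65 × 1.351 × 0.2598 = 0.5791 mg/L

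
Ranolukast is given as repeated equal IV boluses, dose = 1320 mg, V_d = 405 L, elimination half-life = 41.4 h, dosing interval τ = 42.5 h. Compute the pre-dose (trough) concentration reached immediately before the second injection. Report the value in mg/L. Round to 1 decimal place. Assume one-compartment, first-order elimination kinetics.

1.6 mg/L

C₀ per dose = Dose / Vd = 1320 / 405 = 3.259 mg/L
k = ln2 / t½ = 0.693147 / 41.4 = 0.01674 h⁻¹
Fraction remaining after one interval: r = e^(−kτ) = e^(−0.01674 × 42.5) = 0.4909
Before dose 2, 1 dose has been given (aged 1τ).
C_trough = C₀ × r = 3.259 × 0.4909 = 1.600 mg/L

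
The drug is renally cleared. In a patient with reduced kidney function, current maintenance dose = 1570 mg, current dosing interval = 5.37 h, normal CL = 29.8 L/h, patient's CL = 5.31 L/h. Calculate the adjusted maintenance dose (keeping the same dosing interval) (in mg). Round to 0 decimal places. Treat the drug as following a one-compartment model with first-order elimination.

To keep the same average steady-state level, dosing rate must scale with clearance.
CL ratio = 5.31 / 29.8 = 0.1782
New dose (same interval) = 1570 × 0.1782 = 279.8 mg

280 mg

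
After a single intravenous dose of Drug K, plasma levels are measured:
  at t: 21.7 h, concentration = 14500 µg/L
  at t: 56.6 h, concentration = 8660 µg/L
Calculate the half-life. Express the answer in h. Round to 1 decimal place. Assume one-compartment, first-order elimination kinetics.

k = ln(C₁/C₂) / (t₂ − t₁) = ln(14500/8660) / (56.6 − 21.7)
  = 0.5154 / 34.90 = 0.01477 h⁻¹
t½ = ln2 / k = 0.693147 / 0.01477 = 46.93 h

46.9 h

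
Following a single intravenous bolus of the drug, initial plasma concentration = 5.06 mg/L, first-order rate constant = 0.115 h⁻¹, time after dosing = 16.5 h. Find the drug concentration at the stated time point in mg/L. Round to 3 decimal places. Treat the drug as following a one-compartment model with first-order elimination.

C = C₀ · e^(−k·t) = 5.060 × e^(−0.1150 × 16.5)
  = 5.060 × 0.1499 = 0.7585 mg/L

0.759 mg/L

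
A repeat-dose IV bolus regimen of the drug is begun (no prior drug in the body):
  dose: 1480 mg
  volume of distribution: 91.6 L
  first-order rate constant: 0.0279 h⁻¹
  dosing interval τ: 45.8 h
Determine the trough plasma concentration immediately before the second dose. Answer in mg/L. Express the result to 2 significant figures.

4.5 mg/L

C₀ per dose = Dose / Vd = 1480 / 91.6 = 16.16 mg/L
Fraction remaining after one interval: r = e^(−kτ) = e^(−0.02790 × 45.8) = 0.2786
Before dose 2, 1 dose has been given (aged 1τ).
C_trough = C₀ × r = 16.16 × 0.2786 = 4.502 mg/L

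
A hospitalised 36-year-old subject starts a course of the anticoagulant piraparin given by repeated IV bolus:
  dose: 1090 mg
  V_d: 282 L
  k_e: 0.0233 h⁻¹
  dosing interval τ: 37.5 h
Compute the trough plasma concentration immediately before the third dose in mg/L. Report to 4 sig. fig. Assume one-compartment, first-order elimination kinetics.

C₀ per dose = Dose / Vd = 1090 / 282 = 3.865 mg/L
Fraction remaining after one interval: r = e^(−kτ) = e^(−0.02330 × 37.5) = 0.4174
Before dose 3, 2 doses have been given (aged 1τ, 2τ).
C_trough = C₀ × (r + r²) = 3.865 × (0.4174 + 0.1742) = 2.287 mg/L

2.287 mg/L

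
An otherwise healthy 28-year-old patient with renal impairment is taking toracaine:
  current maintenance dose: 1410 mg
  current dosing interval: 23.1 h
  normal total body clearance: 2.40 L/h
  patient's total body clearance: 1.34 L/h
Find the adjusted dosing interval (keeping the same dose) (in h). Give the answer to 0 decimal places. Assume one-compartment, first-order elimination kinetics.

To keep the same average steady-state level, dosing rate must scale with clearance.
CL ratio = 1.34 / 2.40 = 0.5583
New interval (same dose) = 23.1 / 0.5583 = 41.38 h

41 h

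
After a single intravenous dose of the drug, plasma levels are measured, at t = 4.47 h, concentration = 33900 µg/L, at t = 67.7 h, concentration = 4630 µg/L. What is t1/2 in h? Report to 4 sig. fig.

k = ln(C₁/C₂) / (t₂ − t₁) = ln(33900/4630) / (67.7 − 4.47)
  = 1.991 / 63.23 = 0.03149 h⁻¹
t½ = ln2 / k = 0.693147 / 0.03149 = 22.01 h

22.01 h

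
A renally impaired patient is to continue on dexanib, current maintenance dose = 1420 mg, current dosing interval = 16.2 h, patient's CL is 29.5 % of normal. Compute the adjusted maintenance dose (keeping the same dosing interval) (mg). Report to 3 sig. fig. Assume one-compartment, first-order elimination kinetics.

To keep the same average steady-state level, dosing rate must scale with clearance.
CL ratio = 29.5 / 100 = 0.2950
New dose (same interval) = 1420 × 0.2950 = 418.9 mg

419 mg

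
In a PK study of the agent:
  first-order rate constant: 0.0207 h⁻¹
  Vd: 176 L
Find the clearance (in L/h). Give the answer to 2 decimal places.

CL = k × Vd = 0.0207 × 176 = 3.643 L/h

3.64 L/h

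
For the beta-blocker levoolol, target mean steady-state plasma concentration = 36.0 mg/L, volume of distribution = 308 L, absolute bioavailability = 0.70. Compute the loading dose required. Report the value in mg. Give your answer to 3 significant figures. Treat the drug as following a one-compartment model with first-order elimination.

15800 mg

LD = Css × Vd / F = 36.0 × 308 / 0.70 = 15840 mg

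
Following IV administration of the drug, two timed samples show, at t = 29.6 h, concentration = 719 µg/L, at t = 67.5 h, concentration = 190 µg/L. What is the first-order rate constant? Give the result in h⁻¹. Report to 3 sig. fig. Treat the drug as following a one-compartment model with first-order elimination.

k = ln(C₁/C₂) / (t₂ − t₁) = ln(719/190) / (67.5 − 29.6)
  = 1.331 / 37.90 = 0.03512 h⁻¹

0.0351 h⁻¹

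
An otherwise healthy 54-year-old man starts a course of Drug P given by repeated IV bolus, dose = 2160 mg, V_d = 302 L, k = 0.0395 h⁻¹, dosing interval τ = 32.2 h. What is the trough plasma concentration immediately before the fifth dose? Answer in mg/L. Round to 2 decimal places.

C₀ per dose = Dose / Vd = 2160 / 302 = 7.152 mg/L
Fraction remaining after one interval: r = e^(−kτ) = e^(−0.03950 × 32.2) = 0.2803
Before dose 5, 4 doses have been given (aged 1τ, 2τ, 3τ, 4τ).
C_trough = C₀ × (r + r² + … + r^4) = C₀ × r(1−r^4)/(1−r)
        = 7.152 × 0.2803 × (1 − 0.006173) / (1 − 0.2803) = 2.768 mg/L

2.77 mg/L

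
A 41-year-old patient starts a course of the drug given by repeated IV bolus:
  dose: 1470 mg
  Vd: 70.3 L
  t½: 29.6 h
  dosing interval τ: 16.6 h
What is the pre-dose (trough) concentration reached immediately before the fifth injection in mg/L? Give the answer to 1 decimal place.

34.7 mg/L

C₀ per dose = Dose / Vd = 1470 / 70.3 = 20.91 mg/L
k = ln2 / t½ = 0.693147 / 29.6 = 0.02342 h⁻¹
Fraction remaining after one interval: r = e^(−kτ) = e^(−0.02342 × 16.6) = 0.6779
Before dose 5, 4 doses have been given (aged 1τ, 2τ, 3τ, 4τ).
C_trough = C₀ × (r + r² + … + r^4) = C₀ × r(1−r^4)/(1−r)
        = 20.91 × 0.6779 × (1 − 0.2112) / (1 − 0.6779) = 34.71 mg/L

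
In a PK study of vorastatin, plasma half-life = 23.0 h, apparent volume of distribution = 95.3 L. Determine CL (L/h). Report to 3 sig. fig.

k = ln2 / t½ = 0.693147 / 23.0 = 0.03014 h⁻¹
CL = k × Vd = 0.03014 × 95.3 = 2.872 L/h

2.87 L/h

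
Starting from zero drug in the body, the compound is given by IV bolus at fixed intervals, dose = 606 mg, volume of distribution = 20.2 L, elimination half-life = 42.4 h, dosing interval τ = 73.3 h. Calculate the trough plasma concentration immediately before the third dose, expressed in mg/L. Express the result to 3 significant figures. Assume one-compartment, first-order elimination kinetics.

11.8 mg/L

C₀ per dose = Dose / Vd = 606 / 20.2 = 30.00 mg/L
k = ln2 / t½ = 0.693147 / 42.4 = 0.01635 h⁻¹
Fraction remaining after one interval: r = e^(−kτ) = e^(−0.01635 × 73.3) = 0.3017
Before dose 3, 2 doses have been given (aged 1τ, 2τ).
C_trough = C₀ × (r + r²) = 30.00 × (0.3017 + 0.09102) = 11.78 mg/L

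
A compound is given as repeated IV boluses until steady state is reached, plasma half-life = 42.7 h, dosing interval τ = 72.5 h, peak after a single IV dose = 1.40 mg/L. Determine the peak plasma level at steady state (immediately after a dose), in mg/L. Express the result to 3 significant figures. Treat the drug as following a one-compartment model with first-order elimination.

2.02 mg/L

k = ln2 / t½ = 0.693147 / 42.7 = 0.01623 h⁻¹
e^(−kτ) = e^(−0.01623 × 72.5) = 0.3083
Accumulation ratio R = 1 / (1 − e^(−kτ)) = 1 / (1 − 0.3083) = 1.446
Steady-state peak = C₀ × R = 1.40 × 1.446 = 2.024 mg/L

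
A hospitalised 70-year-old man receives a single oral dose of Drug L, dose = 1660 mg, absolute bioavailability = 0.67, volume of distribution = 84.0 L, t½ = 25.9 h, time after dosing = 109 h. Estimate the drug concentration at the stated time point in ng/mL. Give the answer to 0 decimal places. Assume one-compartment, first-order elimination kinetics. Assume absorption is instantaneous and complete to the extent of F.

716 ng/mL

Amount reaching circulation = F × Dose = 0.67 × 1660 = 1112 mg
C₀ = F·Dose / Vd = 1112 / 84.0 = 13.24 mg/L
k = ln2 / t½ = 0.693147 / 25.9 = 0.02676 h⁻¹
C = C₀ · e^(−k·t) = 13.24 × e^(−0.02676 × 109)
  = 13.24 × 0.05410 = 0.7163 mg/L
Convert: 0.7163 mg/L × 1000 = 716.3 ng/mL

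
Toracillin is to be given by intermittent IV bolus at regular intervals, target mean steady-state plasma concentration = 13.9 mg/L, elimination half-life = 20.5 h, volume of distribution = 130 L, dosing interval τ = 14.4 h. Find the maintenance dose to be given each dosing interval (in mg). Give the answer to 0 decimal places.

k = ln2 / t½ = 0.693147 / 20.5 = 0.03381 h⁻¹
CL = k × Vd = 0.03381 × 130 = 4.395 L/h
At steady state, Dose/τ = Css × CL.
Dose = Css × CL × τ = 13.9 × 4.395 × 14.4 = 879.7 mg

880 mg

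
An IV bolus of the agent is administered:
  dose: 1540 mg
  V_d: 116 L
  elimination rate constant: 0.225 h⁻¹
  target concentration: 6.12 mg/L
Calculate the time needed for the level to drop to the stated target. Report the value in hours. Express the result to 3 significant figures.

C₀ = Dose / Vd = 1540 / 116 = 13.28 mg/L
t = ln(C₀ / C) / k = ln(13.28 / 6.12) / 0.2250
  = ln(2.170) / 0.2250 = 0.7747 / 0.2250 = 3.443 h

3.44 h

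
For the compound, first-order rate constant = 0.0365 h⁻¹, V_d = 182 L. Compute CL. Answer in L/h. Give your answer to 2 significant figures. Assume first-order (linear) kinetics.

6.6 L/h

CL = k × Vd = 0.0365 × 182 = 6.643 L/h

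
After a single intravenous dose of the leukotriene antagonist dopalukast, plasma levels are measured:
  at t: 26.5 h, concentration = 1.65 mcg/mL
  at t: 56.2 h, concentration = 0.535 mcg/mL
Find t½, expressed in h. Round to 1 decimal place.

k = ln(C₁/C₂) / (t₂ − t₁) = ln(1.65/0.535) / (56.2 − 26.5)
  = 1.126 / 29.70 = 0.03791 h⁻¹
t½ = ln2 / k = 0.693147 / 0.03791 = 18.28 h

18.3 h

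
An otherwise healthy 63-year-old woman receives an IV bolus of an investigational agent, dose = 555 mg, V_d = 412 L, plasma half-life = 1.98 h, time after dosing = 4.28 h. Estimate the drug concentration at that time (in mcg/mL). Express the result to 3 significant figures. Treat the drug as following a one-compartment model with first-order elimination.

0.301 mcg/mL

C₀ = Dose / Vd = 555.0 / 412 = 1.347 mg/L
k = ln2 / t½ = 0.693147 / 1.98 = 0.3501 h⁻¹
C = C₀ · e^(−k·t) = 1.347 × e^(−0.3501 × 4.28)
  = 1.347 × 0.2235 = 0.3011 mg/L
(0.3011 mg/L = 0.3011 mcg/mL)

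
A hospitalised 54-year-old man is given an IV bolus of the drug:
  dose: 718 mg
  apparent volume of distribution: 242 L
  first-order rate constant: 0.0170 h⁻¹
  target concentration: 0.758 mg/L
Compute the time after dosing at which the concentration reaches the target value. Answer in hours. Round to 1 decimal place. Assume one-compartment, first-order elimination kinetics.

80.3 h

C₀ = Dose / Vd = 718.0 / 242 = 2.967 mg/L
t = ln(C₀ / C) / k = ln(2.967 / 0.758) / 0.01700
  = ln(3.914) / 0.01700 = 1.365 / 0.01700 = 80.29 h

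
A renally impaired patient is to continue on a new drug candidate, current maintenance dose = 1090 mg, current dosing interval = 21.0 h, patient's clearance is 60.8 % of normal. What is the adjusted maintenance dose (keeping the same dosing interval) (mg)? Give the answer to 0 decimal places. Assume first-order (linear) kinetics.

663 mg

To keep the same average steady-state level, dosing rate must scale with clearance.
CL ratio = 60.8 / 100 = 0.6080
New dose (same interval) = 1090 × 0.6080 = 662.7 mg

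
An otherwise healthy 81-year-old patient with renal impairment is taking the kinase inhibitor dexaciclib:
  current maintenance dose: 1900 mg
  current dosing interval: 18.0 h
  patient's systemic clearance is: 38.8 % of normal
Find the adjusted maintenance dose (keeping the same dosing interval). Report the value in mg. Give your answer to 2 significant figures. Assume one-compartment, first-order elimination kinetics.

To keep the same average steady-state level, dosing rate must scale with clearance.
CL ratio = 38.8 / 100 = 0.3880
New dose (same interval) = 1900 × 0.3880 = 737.2 mg

740 mg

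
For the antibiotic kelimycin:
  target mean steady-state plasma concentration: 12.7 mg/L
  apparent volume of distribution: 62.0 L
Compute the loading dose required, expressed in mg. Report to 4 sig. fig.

787.4 mg

LD = Css × Vd = 12.7 × 62.0 = 787.4 mg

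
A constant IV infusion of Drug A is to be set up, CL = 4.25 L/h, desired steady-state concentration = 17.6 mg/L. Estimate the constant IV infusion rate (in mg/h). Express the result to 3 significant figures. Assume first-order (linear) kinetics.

At steady state, infusion rate R₀ = Css × CL = 17.6 × 4.250 = 74.80 mg/h

74.8 mg/h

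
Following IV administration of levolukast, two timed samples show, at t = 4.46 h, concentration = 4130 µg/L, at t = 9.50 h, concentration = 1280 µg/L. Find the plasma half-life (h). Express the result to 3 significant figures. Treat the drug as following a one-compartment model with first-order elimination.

2.98 h

k = ln(C₁/C₂) / (t₂ − t₁) = ln(4130/1280) / (9.50 − 4.46)
  = 1.171 / 5.040 = 0.2323 h⁻¹
t½ = ln2 / k = 0.693147 / 0.2323 = 2.984 h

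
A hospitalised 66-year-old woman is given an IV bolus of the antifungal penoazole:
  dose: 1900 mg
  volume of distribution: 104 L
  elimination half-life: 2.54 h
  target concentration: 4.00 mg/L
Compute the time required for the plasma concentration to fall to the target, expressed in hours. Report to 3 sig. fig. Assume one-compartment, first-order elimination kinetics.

5.57 h

C₀ = Dose / Vd = 1900 / 104 = 18.27 mg/L
k = ln2 / t½ = 0.693147 / 2.54 = 0.2729 h⁻¹
t = ln(C₀ / C) / k = ln(18.27 / 4.00) / 0.2729
  = ln(4.568) / 0.2729 = 1.519 / 0.2729 = 5.566 h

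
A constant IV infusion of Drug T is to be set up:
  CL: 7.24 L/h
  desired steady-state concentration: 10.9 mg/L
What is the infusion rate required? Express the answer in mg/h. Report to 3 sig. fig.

At steady state, infusion rate R₀ = Css × CL = 10.9 × 7.240 = 78.92 mg/h

78.9 mg/h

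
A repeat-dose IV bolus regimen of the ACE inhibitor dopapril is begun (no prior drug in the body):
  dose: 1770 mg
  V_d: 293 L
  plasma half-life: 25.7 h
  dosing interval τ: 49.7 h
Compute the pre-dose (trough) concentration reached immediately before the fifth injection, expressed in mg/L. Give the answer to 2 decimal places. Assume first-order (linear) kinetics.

C₀ per dose = Dose / Vd = 1770 / 293 = 6.041 mg/L
k = ln2 / t½ = 0.693147 / 25.7 = 0.02697 h⁻¹
Fraction remaining after one interval: r = e^(−kτ) = e^(−0.02697 × 49.7) = 0.2617
Before dose 5, 4 doses have been given (aged 1τ, 2τ, 3τ, 4τ).
C_trough = C₀ × (r + r² + … + r^4) = C₀ × r(1−r^4)/(1−r)
        = 6.041 × 0.2617 × (1 − 0.004690) / (1 − 0.2617) = 2.131 mg/L

2.13 mg/L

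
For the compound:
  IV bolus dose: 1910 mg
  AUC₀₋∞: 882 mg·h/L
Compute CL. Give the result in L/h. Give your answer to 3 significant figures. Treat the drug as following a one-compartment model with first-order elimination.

CL = Dose / AUC = 1910 / 882 = 2.166 L/h

2.17 L/h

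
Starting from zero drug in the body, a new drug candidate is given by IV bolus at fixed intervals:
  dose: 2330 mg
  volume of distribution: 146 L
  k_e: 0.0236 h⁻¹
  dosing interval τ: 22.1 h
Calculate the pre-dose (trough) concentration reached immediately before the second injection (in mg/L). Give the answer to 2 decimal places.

C₀ per dose = Dose / Vd = 2330 / 146 = 15.96 mg/L
Fraction remaining after one interval: r = e^(−kτ) = e^(−0.02360 × 22.1) = 0.5936
Before dose 2, 1 dose has been given (aged 1τ).
C_trough = C₀ × r = 15.96 × 0.5936 = 9.474 mg/L

9.47 mg/L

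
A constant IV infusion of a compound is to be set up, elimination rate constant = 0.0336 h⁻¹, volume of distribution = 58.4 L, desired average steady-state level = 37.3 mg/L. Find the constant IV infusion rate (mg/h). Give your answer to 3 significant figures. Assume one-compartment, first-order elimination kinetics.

CL = k × Vd = 0.03360 × 58.4 = 1.962 L/h
At steady state, infusion rate R₀ = Css × CL = 37.3 × 1.962 = 73.18 mg/h

73.2 mg/h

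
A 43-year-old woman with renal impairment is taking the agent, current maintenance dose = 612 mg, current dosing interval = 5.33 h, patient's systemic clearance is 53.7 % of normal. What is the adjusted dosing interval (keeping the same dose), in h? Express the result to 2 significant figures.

9.9 h

To keep the same average steady-state level, dosing rate must scale with clearance.
CL ratio = 53.7 / 100 = 0.5370
New interval (same dose) = 5.33 / 0.5370 = 9.926 h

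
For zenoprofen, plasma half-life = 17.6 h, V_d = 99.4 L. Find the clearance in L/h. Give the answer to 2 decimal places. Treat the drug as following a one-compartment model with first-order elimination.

k = ln2 / t½ = 0.693147 / 17.6 = 0.03938 h⁻¹
CL = k × Vd = 0.03938 × 99.4 = 3.914 L/h

3.91 L/h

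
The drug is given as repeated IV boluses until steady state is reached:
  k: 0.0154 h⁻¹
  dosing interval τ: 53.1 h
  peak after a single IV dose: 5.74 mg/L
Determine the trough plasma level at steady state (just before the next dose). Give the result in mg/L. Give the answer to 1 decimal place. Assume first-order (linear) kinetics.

e^(−kτ) = e^(−0.01540 × 53.1) = 0.4414
Accumulation ratio R = 1 / (1 − e^(−kτ)) = 1 / (1 − 0.4414) = 1.790
Steady-state trough = C₀ × R × e^(−kτ) = 5.74 × 1.790 × 0.4414 = 4.535 mg/L

4.5 mg/L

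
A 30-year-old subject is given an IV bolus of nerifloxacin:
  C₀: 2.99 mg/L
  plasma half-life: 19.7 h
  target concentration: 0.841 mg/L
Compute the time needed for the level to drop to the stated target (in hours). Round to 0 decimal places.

36 h

k = ln2 / t½ = 0.693147 / 19.7 = 0.03519 h⁻¹
t = ln(C₀ / C) / k = ln(2.990 / 0.841) / 0.03519
  = ln(3.555) / 0.03519 = 1.268 / 0.03519 = 36.03 h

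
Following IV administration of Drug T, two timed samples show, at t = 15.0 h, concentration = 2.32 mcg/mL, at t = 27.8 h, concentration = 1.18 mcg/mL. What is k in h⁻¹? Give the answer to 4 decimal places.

0.0528 h⁻¹

k = ln(C₁/C₂) / (t₂ − t₁) = ln(2.32/1.18) / (27.8 − 15.0)
  = 0.6761 / 12.80 = 0.05282 h⁻¹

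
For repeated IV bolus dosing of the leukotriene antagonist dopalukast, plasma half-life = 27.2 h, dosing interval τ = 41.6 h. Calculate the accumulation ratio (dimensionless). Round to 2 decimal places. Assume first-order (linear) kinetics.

k = ln2 / t½ = 0.693147 / 27.2 = 0.02548 h⁻¹
e^(−kτ) = e^(−0.02548 × 41.6) = 0.3465
Accumulation ratio R = 1 / (1 − e^(−kτ)) = 1 / (1 − 0.3465) = 1.530

1.53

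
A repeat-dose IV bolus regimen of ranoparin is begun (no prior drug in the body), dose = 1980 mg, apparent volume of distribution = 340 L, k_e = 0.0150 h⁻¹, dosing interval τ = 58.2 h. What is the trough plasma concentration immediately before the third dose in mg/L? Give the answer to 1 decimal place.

C₀ per dose = Dose / Vd = 1980 / 340 = 5.824 mg/L
Fraction remaining after one interval: r = e^(−kτ) = e^(−0.01500 × 58.2) = 0.4177
Before dose 3, 2 doses have been given (aged 1τ, 2τ).
C_trough = C₀ × (r + r²) = 5.824 × (0.4177 + 0.1745) = 3.449 mg/L

3.4 mg/L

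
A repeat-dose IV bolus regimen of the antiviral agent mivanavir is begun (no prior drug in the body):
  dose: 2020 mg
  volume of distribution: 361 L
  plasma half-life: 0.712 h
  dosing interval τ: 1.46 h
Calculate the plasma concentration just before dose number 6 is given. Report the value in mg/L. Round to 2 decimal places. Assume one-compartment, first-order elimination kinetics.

C₀ per dose = Dose / Vd = 2020 / 361 = 5.596 mg/L
k = ln2 / t½ = 0.693147 / 0.712 = 0.9735 h⁻¹
Fraction remaining after one interval: r = e^(−kτ) = e^(−0.9735 × 1.46) = 0.2414
Before dose 6, 5 doses have been given (aged 1τ, 2τ, 3τ, 4τ, 5τ).
C_trough = C₀ × (r + r² + … + r^5) = C₀ × r(1−r^5)/(1−r)
        = 5.596 × 0.2414 × (1 − 0.0008198) / (1 − 0.2414) = 1.779 mg/L

1.78 mg/L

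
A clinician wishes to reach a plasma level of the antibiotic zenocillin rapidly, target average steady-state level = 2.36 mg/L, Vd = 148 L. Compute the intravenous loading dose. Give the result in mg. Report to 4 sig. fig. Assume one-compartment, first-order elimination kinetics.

349.3 mg

LD = Css × Vd = 2.36 × 148 = 349.3 mg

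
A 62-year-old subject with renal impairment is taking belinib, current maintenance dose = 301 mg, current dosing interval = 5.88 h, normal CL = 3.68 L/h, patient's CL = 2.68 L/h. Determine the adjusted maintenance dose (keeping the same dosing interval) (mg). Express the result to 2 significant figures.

To keep the same average steady-state level, dosing rate must scale with clearance.
CL ratio = 2.68 / 3.68 = 0.7283
New dose (same interval) = 301 × 0.7283 = 219.2 mg

220 mg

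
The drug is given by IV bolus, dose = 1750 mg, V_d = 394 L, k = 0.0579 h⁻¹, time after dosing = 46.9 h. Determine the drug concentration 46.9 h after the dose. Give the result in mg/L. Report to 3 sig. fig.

0.294 mg/L

C₀ = Dose / Vd = 1750 / 394 = 4.442 mg/L
C = C₀ · e^(−k·t) = 4.442 × e^(−0.05790 × 46.9)
  = 4.442 × 0.06617 = 0.2939 mg/L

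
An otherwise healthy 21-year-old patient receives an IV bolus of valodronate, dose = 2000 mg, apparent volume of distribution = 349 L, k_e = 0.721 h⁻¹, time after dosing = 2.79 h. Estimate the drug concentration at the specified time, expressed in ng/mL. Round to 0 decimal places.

767 ng/mL

C₀ = Dose / Vd = 2000 / 349 = 5.731 mg/L
C = C₀ · e^(−k·t) = 5.731 × e^(−0.7210 × 2.79)
  = 5.731 × 0.1338 = 0.7668 mg/L
Convert: 0.7668 mg/L × 1000 = 766.8 ng/mL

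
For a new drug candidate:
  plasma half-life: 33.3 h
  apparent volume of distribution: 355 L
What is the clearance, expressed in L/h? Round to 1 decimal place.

7.4 L/h

k = ln2 / t½ = 0.693147 / 33.3 = 0.02082 h⁻¹
CL = k × Vd = 0.02082 × 355 = 7.391 L/h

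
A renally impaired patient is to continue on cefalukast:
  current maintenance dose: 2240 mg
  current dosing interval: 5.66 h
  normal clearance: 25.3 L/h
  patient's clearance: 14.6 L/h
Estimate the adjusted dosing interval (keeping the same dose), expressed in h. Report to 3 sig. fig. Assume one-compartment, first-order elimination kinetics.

9.81 h

To keep the same average steady-state level, dosing rate must scale with clearance.
CL ratio = 14.6 / 25.3 = 0.5771
New interval (same dose) = 5.66 / 0.5771 = 9.808 h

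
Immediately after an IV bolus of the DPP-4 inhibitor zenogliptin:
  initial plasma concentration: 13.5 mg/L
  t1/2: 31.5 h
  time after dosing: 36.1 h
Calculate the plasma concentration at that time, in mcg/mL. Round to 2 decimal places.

6.10 mcg/mL

k = ln2 / t½ = 0.693147 / 31.5 = 0.02200 h⁻¹
C = C₀ · e^(−k·t) = 13.50 × e^(−0.02200 × 36.1)
  = 13.50 × 0.4519 = 6.101 mg/L
(6.101 mg/L = 6.101 mcg/mL)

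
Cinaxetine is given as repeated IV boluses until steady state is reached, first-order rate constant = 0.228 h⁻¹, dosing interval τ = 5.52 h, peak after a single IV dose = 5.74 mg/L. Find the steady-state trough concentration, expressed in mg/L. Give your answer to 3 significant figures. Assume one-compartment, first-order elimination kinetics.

e^(−kτ) = e^(−0.2280 × 5.52) = 0.2841
Accumulation ratio R = 1 / (1 − e^(−kτ)) = 1 / (1 − 0.2841) = 1.397
Steady-state trough = C₀ × R × e^(−kτ) = 5.74 × 1.397 × 0.2841 = 2.278 mg/L

2.28 mg/L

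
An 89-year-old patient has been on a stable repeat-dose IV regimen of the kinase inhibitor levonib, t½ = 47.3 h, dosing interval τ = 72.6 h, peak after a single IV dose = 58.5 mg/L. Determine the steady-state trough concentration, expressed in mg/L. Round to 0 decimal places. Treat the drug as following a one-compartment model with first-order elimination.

k = ln2 / t½ = 0.693147 / 47.3 = 0.01465 h⁻¹
e^(−kτ) = e^(−0.01465 × 72.6) = 0.3452
Accumulation ratio R = 1 / (1 − e^(−kτ)) = 1 / (1 − 0.3452) = 1.527
Steady-state trough = C₀ × R × e^(−kτ) = 58.5 × 1.527 × 0.3452 = 30.84 mg/L

31 mg/L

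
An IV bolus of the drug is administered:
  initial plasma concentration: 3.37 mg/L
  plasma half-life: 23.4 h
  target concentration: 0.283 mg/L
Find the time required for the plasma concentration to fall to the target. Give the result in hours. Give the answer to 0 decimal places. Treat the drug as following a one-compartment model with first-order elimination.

k = ln2 / t½ = 0.693147 / 23.4 = 0.02962 h⁻¹
t = ln(C₀ / C) / k = ln(3.370 / 0.283) / 0.02962
  = ln(11.91) / 0.02962 = 2.477 / 0.02962 = 83.63 h

84 h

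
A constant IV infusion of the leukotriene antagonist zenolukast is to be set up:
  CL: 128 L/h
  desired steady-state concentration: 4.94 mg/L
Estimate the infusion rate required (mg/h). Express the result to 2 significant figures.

At steady state, infusion rate R₀ = Css × CL = 4.94 × 128.0 = 632.3 mg/h

630 mg/h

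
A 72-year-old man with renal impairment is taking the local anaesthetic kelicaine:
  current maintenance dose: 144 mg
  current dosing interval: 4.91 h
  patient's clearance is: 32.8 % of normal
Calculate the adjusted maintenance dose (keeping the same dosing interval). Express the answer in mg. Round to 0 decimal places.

47 mg

To keep the same average steady-state level, dosing rate must scale with clearance.
CL ratio = 32.8 / 100 = 0.3280
New dose (same interval) = 144 × 0.3280 = 47.23 mg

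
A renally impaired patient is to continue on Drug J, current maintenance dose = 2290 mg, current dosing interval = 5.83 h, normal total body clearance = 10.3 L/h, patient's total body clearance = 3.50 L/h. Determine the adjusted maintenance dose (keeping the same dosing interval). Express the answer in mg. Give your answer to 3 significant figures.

To keep the same average steady-state level, dosing rate must scale with clearance.
CL ratio = 3.50 / 10.3 = 0.3398
New dose (same interval) = 2290 × 0.3398 = 778.1 mg

778 mg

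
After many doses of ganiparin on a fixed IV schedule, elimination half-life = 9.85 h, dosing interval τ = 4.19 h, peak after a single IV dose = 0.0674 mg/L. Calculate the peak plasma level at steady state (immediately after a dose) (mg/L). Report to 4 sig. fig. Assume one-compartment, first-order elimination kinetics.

0.2639 mg/L

k = ln2 / t½ = 0.693147 / 9.85 = 0.07037 h⁻¹
e^(−kτ) = e^(−0.07037 × 4.19) = 0.7446
Accumulation ratio R = 1 / (1 − e^(−kτ)) = 1 / (1 − 0.7446) = 3.915
Steady-state peak = C₀ × R = 0.0674 × 3.915 = 0.2639 mg/L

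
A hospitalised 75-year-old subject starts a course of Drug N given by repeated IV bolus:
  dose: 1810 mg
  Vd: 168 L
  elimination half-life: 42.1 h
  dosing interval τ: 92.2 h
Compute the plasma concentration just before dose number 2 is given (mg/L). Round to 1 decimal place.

C₀ per dose = Dose / Vd = 1810 / 168 = 10.77 mg/L
k = ln2 / t½ = 0.693147 / 42.1 = 0.01646 h⁻¹
Fraction remaining after one interval: r = e^(−kτ) = e^(−0.01646 × 92.2) = 0.2192
Before dose 2, 1 dose has been given (aged 1τ).
C_trough = C₀ × r = 10.77 × 0.2192 = 2.361 mg/L

2.4 mg/L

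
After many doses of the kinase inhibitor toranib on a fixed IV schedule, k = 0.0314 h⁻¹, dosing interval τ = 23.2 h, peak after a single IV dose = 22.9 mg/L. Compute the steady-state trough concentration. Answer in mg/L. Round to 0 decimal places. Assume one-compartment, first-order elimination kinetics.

21 mg/L

e^(−kτ) = e^(−0.03140 × 23.2) = 0.4826
Accumulation ratio R = 1 / (1 − e^(−kτ)) = 1 / (1 − 0.4826) = 1.933
Steady-state trough = C₀ × R × e^(−kτ) = 22.9 × 1.933 × 0.4826 = 21.36 mg/L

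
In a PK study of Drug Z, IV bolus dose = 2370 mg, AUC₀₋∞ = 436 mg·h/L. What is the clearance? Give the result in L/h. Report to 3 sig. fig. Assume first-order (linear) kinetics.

CL = Dose / AUC = 2370 / 436 = 5.436 L/h

5.44 L/h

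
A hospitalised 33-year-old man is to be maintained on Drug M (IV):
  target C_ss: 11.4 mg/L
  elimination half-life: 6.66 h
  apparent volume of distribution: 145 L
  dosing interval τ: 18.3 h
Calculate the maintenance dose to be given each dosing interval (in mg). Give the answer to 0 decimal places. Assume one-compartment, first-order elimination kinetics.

3148 mg

k = ln2 / t½ = 0.693147 / 6.66 = 0.1041 h⁻¹
CL = k × Vd = 0.1041 × 145 = 15.09 L/h
At steady state, Dose/τ = Css × CL.
Dose = Css × CL × τ = 11.4 × 15.09 × 18.3 = 3148 mg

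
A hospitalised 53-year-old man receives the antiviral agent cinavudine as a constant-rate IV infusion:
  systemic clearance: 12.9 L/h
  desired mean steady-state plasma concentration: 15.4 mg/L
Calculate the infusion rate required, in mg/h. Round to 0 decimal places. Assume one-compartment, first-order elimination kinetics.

At steady state, infusion rate R₀ = Css × CL = 15.4 × 12.90 = 198.7 mg/h

199 mg/h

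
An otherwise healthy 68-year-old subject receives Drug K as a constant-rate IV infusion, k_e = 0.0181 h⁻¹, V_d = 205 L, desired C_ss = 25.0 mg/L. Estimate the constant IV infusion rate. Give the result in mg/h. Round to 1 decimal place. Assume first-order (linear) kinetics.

CL = k × Vd = 0.01810 × 205 = 3.711 L/h
At steady state, infusion rate R₀ = Css × CL = 25.0 × 3.711 = 92.78 mg/h

92.8 mg/h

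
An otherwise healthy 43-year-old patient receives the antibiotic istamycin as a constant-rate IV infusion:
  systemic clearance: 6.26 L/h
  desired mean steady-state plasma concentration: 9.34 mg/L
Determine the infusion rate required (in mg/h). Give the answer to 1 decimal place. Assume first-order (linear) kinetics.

At steady state, infusion rate R₀ = Css × CL = 9.34 × 6.260 = 58.47 mg/h

58.5 mg/h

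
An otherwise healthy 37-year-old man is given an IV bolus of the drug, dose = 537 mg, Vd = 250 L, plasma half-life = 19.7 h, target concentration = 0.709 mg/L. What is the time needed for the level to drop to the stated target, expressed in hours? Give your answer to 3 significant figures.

31.5 h

C₀ = Dose / Vd = 537.0 / 250 = 2.148 mg/L
k = ln2 / t½ = 0.693147 / 19.7 = 0.03519 h⁻¹
t = ln(C₀ / C) / k = ln(2.148 / 0.709) / 0.03519
  = ln(3.030) / 0.03519 = 1.109 / 0.03519 = 31.51 h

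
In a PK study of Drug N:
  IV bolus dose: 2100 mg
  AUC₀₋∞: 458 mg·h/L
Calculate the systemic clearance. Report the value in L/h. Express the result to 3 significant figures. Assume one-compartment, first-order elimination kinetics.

CL = Dose / AUC = 2100 / 458 = 4.585 L/h

4.59 L/h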